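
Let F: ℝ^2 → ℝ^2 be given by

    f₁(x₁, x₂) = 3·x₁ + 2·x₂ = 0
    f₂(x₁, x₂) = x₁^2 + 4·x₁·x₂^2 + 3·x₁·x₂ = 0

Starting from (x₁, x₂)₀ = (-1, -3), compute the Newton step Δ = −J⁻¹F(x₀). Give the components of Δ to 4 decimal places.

(10.5385, -11.3077)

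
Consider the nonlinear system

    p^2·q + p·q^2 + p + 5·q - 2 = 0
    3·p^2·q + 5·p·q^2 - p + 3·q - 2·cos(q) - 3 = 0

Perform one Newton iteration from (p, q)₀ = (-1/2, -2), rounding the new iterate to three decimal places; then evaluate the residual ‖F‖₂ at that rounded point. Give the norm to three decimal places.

At (-1/2, -2): F = (-15.000, -19.16771).
Jacobian J = [[2·p·q + q^2 + 1, p^2 + 2·p·q + 5], [6·p·q + 5·q^2 - 1, 3·p^2 + 10·p·q + 2·sin(q) + 3]].
At the point, J = [[7.000, 7.250], [25.000, 11.93141]] (det J = -97.73016).
Solving J·Δ = −F gives Δ = (-0.409, 2.464).
Then the next iterate is (p, q)₁ = (-0.909, 0.464).
Re-evaluating at (-0.909, 0.464): F = (-0.40131, -2.31588), so ‖F‖₂ = 2.350.

2.350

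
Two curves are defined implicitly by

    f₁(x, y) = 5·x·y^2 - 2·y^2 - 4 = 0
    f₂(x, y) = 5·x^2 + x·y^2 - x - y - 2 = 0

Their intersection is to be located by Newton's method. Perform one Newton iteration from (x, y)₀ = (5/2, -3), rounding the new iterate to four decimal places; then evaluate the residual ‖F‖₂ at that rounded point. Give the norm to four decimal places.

23.8604

At (5/2, -3): F = (90.5000, 52.2500).
Jacobian J = [[5·y^2, 10·x·y - 4·y], [10·x + y^2 - 1, 2·x·y - 1]].
At the point, J = [[45.0000, -63.0000], [33.0000, -16.0000]] (det J = 1359.0000).
Solving J·Δ = −F gives Δ = (-1.3567, 0.4674).
Then the next iterate is (x, y)₁ = (1.1433, -2.5326).
Re-evaluating at (1.1433, -2.5326): F = (19.837864, 13.258172), so ‖F‖₂ = 23.8604.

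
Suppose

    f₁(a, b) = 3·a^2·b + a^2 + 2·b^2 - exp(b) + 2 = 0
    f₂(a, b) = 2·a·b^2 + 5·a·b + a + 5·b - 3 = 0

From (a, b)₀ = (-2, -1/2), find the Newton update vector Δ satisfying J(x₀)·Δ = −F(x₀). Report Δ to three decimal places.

(-4.461, 0.961)

At (-2, -1/2): F = (-0.10653, -3.500).
Jacobian J = [[6·a·b + 2·a, 3·a^2 + 4·b - exp(b)], [2·b^2 + 5·b + 1, 4·a·b + 5·a + 5]].
At the point, J = [[2.000, 9.39347], [-1.000, -1.000]] (det J = 7.39347).
Solving J·Δ = −F gives Δ = (-4.461, 0.961).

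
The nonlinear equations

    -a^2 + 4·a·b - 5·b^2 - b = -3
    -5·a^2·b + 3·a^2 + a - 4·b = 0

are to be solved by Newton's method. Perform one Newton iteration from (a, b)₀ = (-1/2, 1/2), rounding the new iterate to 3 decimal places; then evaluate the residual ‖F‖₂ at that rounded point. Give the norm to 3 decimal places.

14.137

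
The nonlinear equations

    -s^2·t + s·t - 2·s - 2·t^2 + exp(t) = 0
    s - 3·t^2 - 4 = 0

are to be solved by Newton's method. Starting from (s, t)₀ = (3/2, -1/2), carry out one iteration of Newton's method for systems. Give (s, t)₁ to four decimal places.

At (3/2, -1/2): F = (-2.518469, -3.2500).
Jacobian J = [[-2·s·t + t - 2, -s^2 + s - 4·t + exp(t)], [1, -6·t]].
At the point, J = [[-1.0000, 1.856531], [1.0000, 3.0000]] (det J = -4.856531).
Solving J·Δ = −F gives Δ = (-0.3133, 1.1878).
Then the next iterate is (s, t)₁ = (1.1867, 0.6878).

(1.1867, 0.6878)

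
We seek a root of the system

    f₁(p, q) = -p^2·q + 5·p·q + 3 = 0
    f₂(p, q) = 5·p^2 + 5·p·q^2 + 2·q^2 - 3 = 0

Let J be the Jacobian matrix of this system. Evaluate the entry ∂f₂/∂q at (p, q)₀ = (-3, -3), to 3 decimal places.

∂f₂/∂q = 10·p·q + 4·q.
At (-3, -3) this is 78.000.

78.000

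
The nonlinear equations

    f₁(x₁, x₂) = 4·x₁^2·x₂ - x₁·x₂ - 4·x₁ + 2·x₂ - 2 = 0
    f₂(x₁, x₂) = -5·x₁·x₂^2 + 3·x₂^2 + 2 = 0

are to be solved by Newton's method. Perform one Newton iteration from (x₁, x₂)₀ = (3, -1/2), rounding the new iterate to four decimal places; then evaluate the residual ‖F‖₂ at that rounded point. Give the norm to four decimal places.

6.5448

At (3, -1/2): F = (-31.5000, -1.0000).
Jacobian J = [[8·x₁·x₂ - x₂ - 4, 4·x₁^2 - x₁ + 2], [-5·x₂^2, -10·x₁·x₂ + 6·x₂]].
At the point, J = [[-15.5000, 35.0000], [-1.2500, 12.0000]] (det J = -142.2500).
Solving J·Δ = −F gives Δ = (-2.4112, -0.1678).
Then the next iterate is (x₁, x₂)₁ = (0.5888, -0.6678).
Re-evaluating at (0.5888, -0.6678): F = (-6.223666, 2.024974), so ‖F‖₂ = 6.5448.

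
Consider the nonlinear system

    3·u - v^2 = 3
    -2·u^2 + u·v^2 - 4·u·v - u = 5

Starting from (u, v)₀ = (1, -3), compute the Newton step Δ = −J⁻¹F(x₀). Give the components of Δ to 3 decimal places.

(0.095, 1.452)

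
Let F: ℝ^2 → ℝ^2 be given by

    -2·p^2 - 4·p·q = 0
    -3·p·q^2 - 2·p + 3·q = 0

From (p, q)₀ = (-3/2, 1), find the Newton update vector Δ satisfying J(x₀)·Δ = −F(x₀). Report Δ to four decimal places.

At (-3/2, 1): F = (1.5000, 10.5000).
Jacobian J = [[-4·p - 4·q, -4·p], [-3·q^2 - 2, -6·p·q + 3]].
At the point, J = [[2.0000, 6.0000], [-5.0000, 12.0000]] (det J = 54.0000).
Solving J·Δ = −F gives Δ = (0.8333, -0.5278).

(0.8333, -0.5278)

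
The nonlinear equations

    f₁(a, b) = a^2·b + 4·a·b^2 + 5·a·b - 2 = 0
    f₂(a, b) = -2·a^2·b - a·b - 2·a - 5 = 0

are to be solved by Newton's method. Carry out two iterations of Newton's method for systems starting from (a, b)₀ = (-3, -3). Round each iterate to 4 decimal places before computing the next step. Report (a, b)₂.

At (-3, -3): F = (-92.0000, 46.0000).
Jacobian J = [[2·a·b + 4·b^2 + 5·b, a^2 + 8·a·b + 5·a], [-4·a·b - b - 2, -2·a^2 - a]].
At the point, J = [[39.0000, 66.0000], [-35.0000, -15.0000]] (det J = 1725.0000).
Solving J·Δ = −F gives Δ = (0.9600, 0.8267).
Then the next iterate is (a, b)₁ = (-2.0400, -2.1733).
Round to (-2.0400, -2.1733) and repeat: F = (-27.418326, 12.735279), J = [[16.893496, 29.429856], [-17.560828, -6.2832]].
Δ = (0.4932, 0.6486), so (a, b)₂ = (-1.5468, -1.5247).

(-1.5468, -1.5247)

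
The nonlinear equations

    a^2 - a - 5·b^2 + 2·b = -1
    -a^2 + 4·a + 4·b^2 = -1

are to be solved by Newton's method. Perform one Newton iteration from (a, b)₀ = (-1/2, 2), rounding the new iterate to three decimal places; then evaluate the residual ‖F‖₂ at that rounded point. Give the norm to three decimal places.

At (-1/2, 2): F = (-14.250, 14.750).
Jacobian J = [[2·a - 1, -10·b + 2], [-2·a + 4, 8·b]].
At the point, J = [[-2.000, -18.000], [5.000, 16.000]] (det J = 58.000).
Solving J·Δ = −F gives Δ = (-0.647, -0.720).
Then the next iterate is (a, b)₁ = (-1.147, 1.280).
Re-evaluating at (-1.147, 1.280): F = (-2.16939, 1.64999), so ‖F‖₂ = 2.726.

2.726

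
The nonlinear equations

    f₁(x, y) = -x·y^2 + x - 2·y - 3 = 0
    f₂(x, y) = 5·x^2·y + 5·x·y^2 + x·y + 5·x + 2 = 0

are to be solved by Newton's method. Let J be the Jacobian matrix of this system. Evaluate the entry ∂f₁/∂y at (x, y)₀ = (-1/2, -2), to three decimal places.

-4.000

∂f₁/∂y = -2·x·y - 2.
At (-1/2, -2) this is -4.000.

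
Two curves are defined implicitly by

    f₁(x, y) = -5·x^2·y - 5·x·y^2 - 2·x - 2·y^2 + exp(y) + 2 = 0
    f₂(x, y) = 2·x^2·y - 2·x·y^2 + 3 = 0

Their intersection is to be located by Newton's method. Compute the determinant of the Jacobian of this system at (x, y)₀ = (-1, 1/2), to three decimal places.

J = [[-10·x·y - 5·y^2 - 2, -5·x^2 - 10·x·y - 4·y + exp(y)], [4·x·y - 2·y^2, 2·x^2 - 4·x·y]].
At the point, J = [[1.750, -0.35128], [-2.500, 4.000]].
det J = 6.122.

6.122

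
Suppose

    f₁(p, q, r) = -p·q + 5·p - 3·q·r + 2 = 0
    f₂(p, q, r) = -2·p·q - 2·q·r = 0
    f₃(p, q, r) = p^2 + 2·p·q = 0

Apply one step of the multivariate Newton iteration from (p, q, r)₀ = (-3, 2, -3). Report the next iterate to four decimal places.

(-1.0000, 0.8333, -2.5000)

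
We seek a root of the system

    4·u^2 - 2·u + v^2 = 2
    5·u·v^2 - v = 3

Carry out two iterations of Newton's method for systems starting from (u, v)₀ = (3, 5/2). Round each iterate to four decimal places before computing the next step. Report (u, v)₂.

(0.9317, 1.4940)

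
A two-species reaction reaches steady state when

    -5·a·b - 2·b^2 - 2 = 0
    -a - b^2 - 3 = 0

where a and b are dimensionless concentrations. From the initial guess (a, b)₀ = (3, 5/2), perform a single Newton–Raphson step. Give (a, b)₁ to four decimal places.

(4.2333, -0.1967)

At (3, 5/2): F = (-52.0000, -12.2500).
Jacobian J = [[-5·b, -5·a - 4·b], [-1, -2·b]].
At the point, J = [[-12.5000, -25.0000], [-1.0000, -5.0000]] (det J = 37.5000).
Solving J·Δ = −F gives Δ = (1.2333, -2.6967).
Then the next iterate is (a, b)₁ = (4.2333, -0.1967).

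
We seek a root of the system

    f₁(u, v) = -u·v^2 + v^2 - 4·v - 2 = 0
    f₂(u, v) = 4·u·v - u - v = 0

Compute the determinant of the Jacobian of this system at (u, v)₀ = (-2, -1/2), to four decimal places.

J = [[-v^2, -2·u·v + 2·v - 4], [4·v - 1, 4·u - 1]].
At the point, J = [[-0.2500, -7.0000], [-3.0000, -9.0000]].
det J = -18.7500.

-18.7500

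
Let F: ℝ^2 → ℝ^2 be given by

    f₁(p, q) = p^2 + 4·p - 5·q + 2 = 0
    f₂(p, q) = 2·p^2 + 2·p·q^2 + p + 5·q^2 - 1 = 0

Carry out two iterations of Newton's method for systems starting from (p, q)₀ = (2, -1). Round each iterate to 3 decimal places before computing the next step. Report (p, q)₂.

(-5.994, -2.541)

At (2, -1): F = (19.000, 18.000).
Jacobian J = [[2·p + 4, -5], [4·p + 2·q^2 + 1, 4·p·q + 10·q]].
At the point, J = [[8.000, -5.000], [11.000, -18.000]] (det J = -89.000).
Solving J·Δ = −F gives Δ = (-2.831, -0.730).
Then the next iterate is (p, q)₁ = (-0.831, -1.730).
Round to (-0.831, -1.730) and repeat: F = (8.01656, 9.54042), J = [[2.338, -5.000], [3.66180, -11.54948]].
Δ = (-5.163, -0.811), so (p, q)₂ = (-5.994, -2.541).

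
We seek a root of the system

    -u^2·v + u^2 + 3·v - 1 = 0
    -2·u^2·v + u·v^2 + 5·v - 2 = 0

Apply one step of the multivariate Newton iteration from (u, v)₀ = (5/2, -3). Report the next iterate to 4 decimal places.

At (5/2, -3): F = (15.0000, 43.0000).
Jacobian J = [[-2·u·v + 2·u, -u^2 + 3], [-4·u·v + v^2, -2·u^2 + 2·u·v + 5]].
At the point, J = [[20.0000, -3.2500], [39.0000, -22.5000]] (det J = -323.2500).
Solving J·Δ = −F gives Δ = (-0.6118, 0.8507).
Then the next iterate is (u, v)₁ = (1.8882, -2.1493).

(1.8882, -2.1493)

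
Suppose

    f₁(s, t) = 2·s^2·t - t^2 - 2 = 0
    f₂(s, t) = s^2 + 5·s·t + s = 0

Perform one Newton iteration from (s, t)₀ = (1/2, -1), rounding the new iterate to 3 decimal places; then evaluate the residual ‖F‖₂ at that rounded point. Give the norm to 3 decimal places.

30.468

At (1/2, -1): F = (-3.500, -1.750).
Jacobian J = [[4·s·t, 2·s^2 - 2·t], [2·s + 5·t + 1, 5·s]].
At the point, J = [[-2.000, 2.500], [-3.000, 2.500]] (det J = 2.500).
Solving J·Δ = −F gives Δ = (1.750, 2.800).
Then the next iterate is (s, t)₁ = (2.250, 1.800).
Re-evaluating at (2.250, 1.800): F = (12.985, 27.56250), so ‖F‖₂ = 30.468.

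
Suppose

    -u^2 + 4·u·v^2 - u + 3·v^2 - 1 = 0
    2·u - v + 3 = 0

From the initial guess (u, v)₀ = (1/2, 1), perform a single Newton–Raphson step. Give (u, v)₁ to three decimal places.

At (1/2, 1): F = (3.250, 3.000).
Jacobian J = [[-2·u + 4·v^2 - 1, 8·u·v + 6·v], [2, -1]].
At the point, J = [[2.000, 10.000], [2.000, -1.000]] (det J = -22.000).
Solving J·Δ = −F gives Δ = (-1.511, -0.023).
Then the next iterate is (u, v)₁ = (-1.011, 0.977).

(-1.011, 0.977)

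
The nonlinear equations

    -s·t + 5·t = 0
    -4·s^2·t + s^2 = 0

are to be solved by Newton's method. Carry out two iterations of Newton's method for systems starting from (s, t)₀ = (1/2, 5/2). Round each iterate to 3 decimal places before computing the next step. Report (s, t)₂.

At (1/2, 5/2): F = (11.250, -2.250).
Jacobian J = [[-t, -s + 5], [-8·s·t + 2·s, -4·s^2]].
At the point, J = [[-2.500, 4.500], [-9.000, -1.000]] (det J = 43.000).
Solving J·Δ = −F gives Δ = (0.026, -2.485).
Then the next iterate is (s, t)₁ = (0.526, 0.015).
Round to (0.526, 0.015) and repeat: F = (0.06711, 0.26008), J = [[-0.015, 4.474], [0.98888, -1.10670]].
Δ = (-0.281, -0.016), so (s, t)₂ = (0.245, -0.001).

(0.245, -0.001)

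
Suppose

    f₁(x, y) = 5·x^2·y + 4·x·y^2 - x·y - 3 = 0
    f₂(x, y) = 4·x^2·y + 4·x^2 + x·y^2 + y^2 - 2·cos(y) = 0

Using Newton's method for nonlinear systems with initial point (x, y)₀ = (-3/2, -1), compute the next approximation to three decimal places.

(-0.499, -0.930)

At (-3/2, -1): F = (-21.750, -1.58060).
Jacobian J = [[10·x·y + 4·y^2 - y, 5·x^2 + 8·x·y - x], [8·x·y + 8·x + y^2, 4·x^2 + 2·x·y + 2·y + 2·sin(y)]].
At the point, J = [[20.000, 24.750], [1.000, 8.31706]] (det J = 141.59116).
Solving J·Δ = −F gives Δ = (1.001, 0.070).
Then the next iterate is (x, y)₁ = (-0.499, -0.930).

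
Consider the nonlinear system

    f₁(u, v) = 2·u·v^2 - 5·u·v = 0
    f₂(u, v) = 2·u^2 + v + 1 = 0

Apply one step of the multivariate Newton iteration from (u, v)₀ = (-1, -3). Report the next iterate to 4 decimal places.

(-0.6733, -1.6931)

At (-1, -3): F = (-33.0000, 0.0000).
Jacobian J = [[2·v^2 - 5·v, 4·u·v - 5·u], [4·u, 1]].
At the point, J = [[33.0000, 17.0000], [-4.0000, 1.0000]] (det J = 101.0000).
Solving J·Δ = −F gives Δ = (0.3267, 1.3069).
Then the next iterate is (u, v)₁ = (-0.6733, -1.6931).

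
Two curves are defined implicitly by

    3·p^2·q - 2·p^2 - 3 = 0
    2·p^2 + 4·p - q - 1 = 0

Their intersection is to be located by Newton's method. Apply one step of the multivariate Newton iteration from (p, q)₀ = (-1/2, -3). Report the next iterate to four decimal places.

At (-1/2, -3): F = (-5.7500, 0.5000).
Jacobian J = [[6·p·q - 4·p, 3·p^2], [4·p + 4, -1]].
At the point, J = [[11.0000, 0.7500], [2.0000, -1.0000]] (det J = -12.5000).
Solving J·Δ = −F gives Δ = (0.4300, 1.3600).
Then the next iterate is (p, q)₁ = (-0.0700, -1.6400).

(-0.0700, -1.6400)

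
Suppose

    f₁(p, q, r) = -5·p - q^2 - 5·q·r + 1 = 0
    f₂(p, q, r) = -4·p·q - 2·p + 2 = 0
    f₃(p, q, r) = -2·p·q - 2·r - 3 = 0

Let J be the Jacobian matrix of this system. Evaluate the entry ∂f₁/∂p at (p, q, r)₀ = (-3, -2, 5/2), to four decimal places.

-5.0000

∂f₁/∂p = -5.
At (-3, -2, 5/2) this is -5.0000.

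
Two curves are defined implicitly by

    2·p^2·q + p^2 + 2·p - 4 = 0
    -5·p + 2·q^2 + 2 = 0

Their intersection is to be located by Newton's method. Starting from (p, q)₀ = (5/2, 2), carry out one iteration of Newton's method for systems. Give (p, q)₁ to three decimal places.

At (5/2, 2): F = (32.250, -2.500).
Jacobian J = [[4·p·q + 2·p + 2, 2·p^2], [-5, 4·q]].
At the point, J = [[27.000, 12.500], [-5.000, 8.000]] (det J = 278.500).
Solving J·Δ = −F gives Δ = (-1.039, -0.337).
Then the next iterate is (p, q)₁ = (1.461, 1.663).

(1.461, 1.663)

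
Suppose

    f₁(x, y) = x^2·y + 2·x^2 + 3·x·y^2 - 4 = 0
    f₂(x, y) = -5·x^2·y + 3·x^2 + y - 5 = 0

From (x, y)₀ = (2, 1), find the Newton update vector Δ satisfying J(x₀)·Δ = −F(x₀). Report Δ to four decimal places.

At (2, 1): F = (14.0000, -12.0000).
Jacobian J = [[2·x·y + 4·x + 3·y^2, x^2 + 6·x·y], [-10·x·y + 6·x, -5·x^2 + 1]].
At the point, J = [[15.0000, 16.0000], [-8.0000, -19.0000]] (det J = -157.0000).
Solving J·Δ = −F gives Δ = (-0.4713, -0.4331).

(-0.4713, -0.4331)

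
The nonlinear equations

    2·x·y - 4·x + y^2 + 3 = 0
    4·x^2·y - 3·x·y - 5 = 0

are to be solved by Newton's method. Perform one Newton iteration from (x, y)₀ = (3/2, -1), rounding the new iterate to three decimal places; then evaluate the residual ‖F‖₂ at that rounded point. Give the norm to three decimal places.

At (3/2, -1): F = (-5.000, -9.500).
Jacobian J = [[2·y - 4, 2·x + 2·y], [8·x·y - 3·y, 4·x^2 - 3·x]].
At the point, J = [[-6.000, 1.000], [-9.000, 4.500]] (det J = -18.000).
Solving J·Δ = −F gives Δ = (-0.722, 0.667).
Then the next iterate is (x, y)₁ = (0.778, -0.333).
Re-evaluating at (0.778, -0.333): F = (-0.51926, -5.02902), so ‖F‖₂ = 5.056.

5.056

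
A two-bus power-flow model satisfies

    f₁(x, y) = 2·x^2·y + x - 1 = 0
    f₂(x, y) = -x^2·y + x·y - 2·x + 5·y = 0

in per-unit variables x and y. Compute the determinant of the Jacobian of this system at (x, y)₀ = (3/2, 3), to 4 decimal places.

116.7500

J = [[4·x·y + 1, 2·x^2], [-2·x·y + y - 2, -x^2 + x + 5]].
At the point, J = [[19.0000, 4.5000], [-8.0000, 4.2500]].
det J = 116.7500.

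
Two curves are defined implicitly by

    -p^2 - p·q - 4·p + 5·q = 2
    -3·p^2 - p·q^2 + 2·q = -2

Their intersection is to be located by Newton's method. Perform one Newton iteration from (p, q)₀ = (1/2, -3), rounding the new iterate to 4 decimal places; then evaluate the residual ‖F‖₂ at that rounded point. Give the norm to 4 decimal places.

At (1/2, -3): F = (-17.7500, -9.2500).
Jacobian J = [[-2·p - q - 4, -p + 5], [-6·p - q^2, -2·p·q + 2]].
At the point, J = [[-2.0000, 4.5000], [-12.0000, 5.0000]] (det J = 44.0000).
Solving J·Δ = −F gives Δ = (1.0710, 4.4205).
Then the next iterate is (p, q)₁ = (1.5710, 1.4205).
Re-evaluating at (1.5710, 1.4205): F = (-5.881146, -5.733119), so ‖F‖₂ = 8.2132.

8.2132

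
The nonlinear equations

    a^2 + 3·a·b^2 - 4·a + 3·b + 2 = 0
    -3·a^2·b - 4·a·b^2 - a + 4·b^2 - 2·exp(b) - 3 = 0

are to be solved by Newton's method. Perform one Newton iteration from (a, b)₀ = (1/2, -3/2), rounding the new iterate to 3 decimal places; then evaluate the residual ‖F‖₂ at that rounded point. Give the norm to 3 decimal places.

At (1/2, -3/2): F = (-0.875, 1.67874).
Jacobian J = [[2·a + 3·b^2 - 4, 6·a·b + 3], [-6·a·b - 4·b^2 - 1, -3·a^2 - 8·a·b + 8·b - 2·exp(b)]].
At the point, J = [[3.750, -1.500], [-5.500, -7.19626]] (det J = -35.23598).
Solving J·Δ = −F gives Δ = (0.250, 0.042).
Then the next iterate is (a, b)₁ = (0.750, -1.458).
Re-evaluating at (0.750, -1.458): F = (-0.02853, 0.37074), so ‖F‖₂ = 0.372.

0.372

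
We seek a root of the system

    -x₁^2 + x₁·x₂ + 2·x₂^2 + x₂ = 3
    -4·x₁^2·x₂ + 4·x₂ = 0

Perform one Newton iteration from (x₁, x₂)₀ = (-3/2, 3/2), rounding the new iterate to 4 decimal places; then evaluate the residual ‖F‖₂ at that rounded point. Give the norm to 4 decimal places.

1.2111

At (-3/2, 3/2): F = (-1.5000, -7.5000).
Jacobian J = [[-2·x₁ + x₂, x₁ + 4·x₂ + 1], [-8·x₁·x₂, -4·x₁^2 + 4]].
At the point, J = [[4.5000, 5.5000], [18.0000, -5.0000]] (det J = -121.5000).
Solving J·Δ = −F gives Δ = (0.4012, -0.0556).
Then the next iterate is (x₁, x₂)₁ = (-1.0988, 1.4444).
Re-evaluating at (-1.0988, 1.4444): F = (-0.177485, -1.198051), so ‖F‖₂ = 1.2111.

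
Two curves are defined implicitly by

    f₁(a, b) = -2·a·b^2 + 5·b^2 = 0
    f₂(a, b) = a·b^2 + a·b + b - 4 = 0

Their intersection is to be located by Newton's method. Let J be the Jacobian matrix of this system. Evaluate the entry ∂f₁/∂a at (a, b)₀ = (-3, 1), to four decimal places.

∂f₁/∂a = -2·b^2.
At (-3, 1) this is -2.0000.

-2.0000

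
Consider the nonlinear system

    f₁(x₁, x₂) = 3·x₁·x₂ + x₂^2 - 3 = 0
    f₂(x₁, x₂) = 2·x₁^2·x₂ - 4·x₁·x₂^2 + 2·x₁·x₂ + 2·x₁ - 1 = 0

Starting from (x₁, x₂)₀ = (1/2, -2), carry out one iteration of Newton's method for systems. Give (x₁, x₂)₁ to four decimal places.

At (1/2, -2): F = (-2.0000, -11.0000).
Jacobian J = [[3·x₂, 3·x₁ + 2·x₂], [4·x₁·x₂ - 4·x₂^2 + 2·x₂ + 2, 2·x₁^2 - 8·x₁·x₂ + 2·x₁]].
At the point, J = [[-6.0000, -2.5000], [-22.0000, 9.5000]] (det J = -112.0000).
Solving J·Δ = −F gives Δ = (-0.4152, 0.1964).
Then the next iterate is (x₁, x₂)₁ = (0.0848, -1.8036).

(0.0848, -1.8036)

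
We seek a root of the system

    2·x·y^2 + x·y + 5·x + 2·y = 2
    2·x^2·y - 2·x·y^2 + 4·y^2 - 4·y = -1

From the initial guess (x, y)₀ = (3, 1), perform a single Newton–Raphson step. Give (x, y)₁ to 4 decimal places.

(3.2111, -0.5111)

At (3, 1): F = (24.0000, 13.0000).
Jacobian J = [[2·y^2 + y + 5, 4·x·y + x + 2], [4·x·y - 2·y^2, 2·x^2 - 4·x·y + 8·y - 4]].
At the point, J = [[8.0000, 17.0000], [10.0000, 10.0000]] (det J = -90.0000).
Solving J·Δ = −F gives Δ = (0.2111, -1.5111).
Then the next iterate is (x, y)₁ = (3.2111, -0.5111).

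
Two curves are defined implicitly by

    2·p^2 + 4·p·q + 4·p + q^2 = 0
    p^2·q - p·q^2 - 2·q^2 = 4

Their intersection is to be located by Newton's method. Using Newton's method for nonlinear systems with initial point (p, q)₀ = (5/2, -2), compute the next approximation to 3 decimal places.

(0.911, -1.495)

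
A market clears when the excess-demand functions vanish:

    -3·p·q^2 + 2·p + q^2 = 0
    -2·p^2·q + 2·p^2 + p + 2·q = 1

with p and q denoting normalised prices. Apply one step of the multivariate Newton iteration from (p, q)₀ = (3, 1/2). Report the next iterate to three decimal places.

(2.111, 0.861)

At (3, 1/2): F = (4.000, 12.000).
Jacobian J = [[-3·q^2 + 2, -6·p·q + 2·q], [-4·p·q + 4·p + 1, -2·p^2 + 2]].
At the point, J = [[1.250, -8.000], [7.000, -16.000]] (det J = 36.000).
Solving J·Δ = −F gives Δ = (-0.889, 0.361).
Then the next iterate is (p, q)₁ = (2.111, 0.861).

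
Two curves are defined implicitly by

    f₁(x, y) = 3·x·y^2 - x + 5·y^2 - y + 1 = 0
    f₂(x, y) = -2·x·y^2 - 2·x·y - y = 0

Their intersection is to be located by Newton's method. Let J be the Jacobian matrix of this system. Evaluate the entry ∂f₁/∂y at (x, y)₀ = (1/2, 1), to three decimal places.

∂f₁/∂y = 6·x·y + 10·y - 1.
At (1/2, 1) this is 12.000.

12.000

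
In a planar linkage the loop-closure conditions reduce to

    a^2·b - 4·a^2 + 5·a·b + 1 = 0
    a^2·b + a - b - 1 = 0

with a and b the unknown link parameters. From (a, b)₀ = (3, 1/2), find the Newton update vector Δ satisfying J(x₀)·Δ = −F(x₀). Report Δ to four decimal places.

At (3, 1/2): F = (-23.0000, 6.0000).
Jacobian J = [[2·a·b - 8·a + 5·b, a^2 + 5·a], [2·a·b + 1, a^2 - 1]].
At the point, J = [[-18.5000, 24.0000], [4.0000, 8.0000]] (det J = -244.0000).
Solving J·Δ = −F gives Δ = (-1.3443, -0.0779).

(-1.3443, -0.0779)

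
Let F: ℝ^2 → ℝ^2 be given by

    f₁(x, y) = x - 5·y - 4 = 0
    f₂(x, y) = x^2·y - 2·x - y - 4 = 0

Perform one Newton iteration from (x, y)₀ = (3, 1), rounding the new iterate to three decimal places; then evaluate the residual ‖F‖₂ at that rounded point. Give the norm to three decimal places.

8.853

At (3, 1): F = (-6.000, -2.000).
Jacobian J = [[1, -5], [2·x·y - 2, x^2 - 1]].
At the point, J = [[1.000, -5.000], [4.000, 8.000]] (det J = 28.000).
Solving J·Δ = −F gives Δ = (2.071, -0.786).
Then the next iterate is (x, y)₁ = (5.071, 0.214).
Re-evaluating at (5.071, 0.214): F = (0.001, -8.85298), so ‖F‖₂ = 8.853.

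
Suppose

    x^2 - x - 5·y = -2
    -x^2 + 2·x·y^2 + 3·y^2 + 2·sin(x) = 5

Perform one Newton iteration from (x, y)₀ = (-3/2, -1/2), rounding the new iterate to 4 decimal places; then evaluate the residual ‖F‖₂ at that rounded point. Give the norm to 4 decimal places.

6.4586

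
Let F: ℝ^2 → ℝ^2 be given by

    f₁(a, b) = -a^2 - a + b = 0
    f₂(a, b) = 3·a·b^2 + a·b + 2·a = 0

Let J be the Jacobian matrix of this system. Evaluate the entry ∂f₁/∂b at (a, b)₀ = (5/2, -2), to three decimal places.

1.000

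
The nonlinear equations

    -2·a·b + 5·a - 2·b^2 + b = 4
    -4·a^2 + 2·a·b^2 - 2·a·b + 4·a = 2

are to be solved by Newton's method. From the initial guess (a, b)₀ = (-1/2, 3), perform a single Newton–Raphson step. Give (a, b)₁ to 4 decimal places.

At (-1/2, 3): F = (-18.5000, -11.0000).
Jacobian J = [[-2·b + 5, -2·a - 4·b + 1], [-8·a + 2·b^2 - 2·b + 4, 4·a·b - 2·a]].
At the point, J = [[-1.0000, -10.0000], [20.0000, -5.0000]] (det J = 205.0000).
Solving J·Δ = −F gives Δ = (0.0854, -1.8585).
Then the next iterate is (a, b)₁ = (-0.4146, 1.1415).

(-0.4146, 1.1415)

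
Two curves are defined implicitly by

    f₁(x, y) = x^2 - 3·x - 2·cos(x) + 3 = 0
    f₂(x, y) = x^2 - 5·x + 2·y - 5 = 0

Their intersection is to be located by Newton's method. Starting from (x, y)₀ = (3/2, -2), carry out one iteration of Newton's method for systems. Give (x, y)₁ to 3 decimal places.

(1.195, 4.820)

At (3/2, -2): F = (0.60853, -14.250).
Jacobian J = [[2·x + 2·sin(x) - 3, 0], [2·x - 5, 2]].
At the point, J = [[1.99499, 0.000], [-2.000, 2.000]] (det J = 3.98998).
Solving J·Δ = −F gives Δ = (-0.305, 6.820).
Then the next iterate is (x, y)₁ = (1.195, 4.820).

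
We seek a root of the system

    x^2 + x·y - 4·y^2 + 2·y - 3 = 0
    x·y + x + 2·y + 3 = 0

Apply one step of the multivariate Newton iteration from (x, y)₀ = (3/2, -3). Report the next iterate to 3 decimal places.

(1.507, -1.282)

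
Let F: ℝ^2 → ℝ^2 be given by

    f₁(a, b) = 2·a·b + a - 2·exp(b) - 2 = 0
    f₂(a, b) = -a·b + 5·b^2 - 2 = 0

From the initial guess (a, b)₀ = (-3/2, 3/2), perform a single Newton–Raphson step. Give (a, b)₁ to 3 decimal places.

At (-3/2, 3/2): F = (-16.96338, 11.500).
Jacobian J = [[2·b + 1, 2·a - 2·exp(b)], [-b, -a + 10·b]].
At the point, J = [[4.000, -11.96338], [-1.500, 16.500]] (det J = 48.05493).
Solving J·Δ = −F gives Δ = (2.962, -0.428).
Then the next iterate is (a, b)₁ = (1.462, 1.072).

(1.462, 1.072)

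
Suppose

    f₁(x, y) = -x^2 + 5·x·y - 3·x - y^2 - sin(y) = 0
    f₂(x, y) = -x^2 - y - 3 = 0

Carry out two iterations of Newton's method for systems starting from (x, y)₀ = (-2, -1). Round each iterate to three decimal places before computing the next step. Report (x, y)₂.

(0.908, -2.249)

At (-2, -1): F = (11.84147, -6.000).
Jacobian J = [[-2·x + 5·y - 3, 5·x - 2·y - cos(y)], [-2·x, -1]].
At the point, J = [[-4.000, -8.54030], [4.000, -1.000]] (det J = 38.16121).
Solving J·Δ = −F gives Δ = (1.653, 0.612).
Then the next iterate is (x, y)₁ = (-0.347, -0.388).
Round to (-0.347, -0.388) and repeat: F = (1.82156, -2.73241), J = [[-4.246, -1.88467], [0.694, -1.000]].
Δ = (1.255, -1.861), so (x, y)₂ = (0.908, -2.249).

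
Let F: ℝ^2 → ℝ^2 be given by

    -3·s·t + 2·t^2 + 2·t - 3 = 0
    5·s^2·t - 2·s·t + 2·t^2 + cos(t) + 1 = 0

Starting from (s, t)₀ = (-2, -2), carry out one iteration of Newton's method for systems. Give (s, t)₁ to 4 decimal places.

At (-2, -2): F = (-11.0000, -39.416147).
Jacobian J = [[-3·t, -3·s + 4·t + 2], [10·s·t - 2·t, 5·s^2 - 2·s + 4·t - sin(t)]].
At the point, J = [[6.0000, 0.0000], [44.0000, 16.909297]] (det J = 101.455785).
Solving J·Δ = −F gives Δ = (1.8333, -2.4395).
Then the next iterate is (s, t)₁ = (-0.1667, -4.4395).

(-0.1667, -4.4395)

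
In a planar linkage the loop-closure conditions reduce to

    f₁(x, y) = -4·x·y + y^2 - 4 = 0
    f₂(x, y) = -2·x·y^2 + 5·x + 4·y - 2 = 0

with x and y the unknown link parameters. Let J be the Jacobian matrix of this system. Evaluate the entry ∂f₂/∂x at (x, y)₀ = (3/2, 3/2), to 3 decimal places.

0.500

∂f₂/∂x = -2·y^2 + 5.
At (3/2, 3/2) this is 0.500.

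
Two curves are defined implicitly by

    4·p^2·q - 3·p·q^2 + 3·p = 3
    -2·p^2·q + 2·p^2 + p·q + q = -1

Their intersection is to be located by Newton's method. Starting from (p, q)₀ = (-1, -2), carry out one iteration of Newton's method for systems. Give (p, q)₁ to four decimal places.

(-0.5238, -1.8333)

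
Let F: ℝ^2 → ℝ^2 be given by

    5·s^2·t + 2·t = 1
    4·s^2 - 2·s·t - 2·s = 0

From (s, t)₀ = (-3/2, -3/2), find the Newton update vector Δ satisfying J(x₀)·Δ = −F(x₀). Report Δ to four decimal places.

(0.7597, 0.2855)

At (-3/2, -3/2): F = (-20.8750, 7.5000).
Jacobian J = [[10·s·t, 5·s^2 + 2], [8·s - 2·t - 2, -2·s]].
At the point, J = [[22.5000, 13.2500], [-11.0000, 3.0000]] (det J = 213.2500).
Solving J·Δ = −F gives Δ = (0.7597, 0.2855).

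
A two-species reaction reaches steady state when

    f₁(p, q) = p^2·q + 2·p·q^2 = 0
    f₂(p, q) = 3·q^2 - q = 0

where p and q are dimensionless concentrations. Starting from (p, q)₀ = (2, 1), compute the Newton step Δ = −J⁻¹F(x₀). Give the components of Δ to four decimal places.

(-0.5333, -0.4000)

At (2, 1): F = (8.0000, 2.0000).
Jacobian J = [[2·p·q + 2·q^2, p^2 + 4·p·q], [0, 6·q - 1]].
At the point, J = [[6.0000, 12.0000], [0.0000, 5.0000]] (det J = 30.0000).
Solving J·Δ = −F gives Δ = (-0.5333, -0.4000).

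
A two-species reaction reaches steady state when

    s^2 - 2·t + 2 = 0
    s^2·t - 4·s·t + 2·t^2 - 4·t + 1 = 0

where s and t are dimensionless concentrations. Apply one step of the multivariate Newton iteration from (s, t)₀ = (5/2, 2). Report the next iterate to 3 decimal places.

At (5/2, 2): F = (4.250, -6.500).
Jacobian J = [[2·s, -2], [2·s·t - 4·t, s^2 - 4·s + 4·t - 4]].
At the point, J = [[5.000, -2.000], [2.000, 0.250]] (det J = 5.250).
Solving J·Δ = −F gives Δ = (2.274, 7.810).
Then the next iterate is (s, t)₁ = (4.774, 9.810).

(4.774, 9.810)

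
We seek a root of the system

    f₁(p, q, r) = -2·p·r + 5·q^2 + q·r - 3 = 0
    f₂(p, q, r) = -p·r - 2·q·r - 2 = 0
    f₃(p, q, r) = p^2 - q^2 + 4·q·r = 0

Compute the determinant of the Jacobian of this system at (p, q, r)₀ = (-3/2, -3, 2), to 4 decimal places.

J = [[-2·r, 10·q + r, -2·p + q], [-r, -2·r, -p - 2·q], [2·p, -2·q + 4·r, 4·q]].
At the point, J = [[-4.0000, -28.0000, 0.0000], [-2.0000, -4.0000, 7.5000], [-3.0000, 14.0000, -12.0000]].
det J = 1530.0000.

1530.0000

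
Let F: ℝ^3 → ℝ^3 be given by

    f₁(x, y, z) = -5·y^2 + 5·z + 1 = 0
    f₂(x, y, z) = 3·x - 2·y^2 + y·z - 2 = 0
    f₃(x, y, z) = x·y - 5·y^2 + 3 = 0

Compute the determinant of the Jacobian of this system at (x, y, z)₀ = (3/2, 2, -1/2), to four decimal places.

-272.5000

J = [[0, -10·y, 5], [3, -4·y + z, y], [y, x - 10·y, 0]].
At the point, J = [[0.0000, -20.0000, 5.0000], [3.0000, -8.5000, 2.0000], [2.0000, -18.5000, 0.0000]].
det J = -272.5000.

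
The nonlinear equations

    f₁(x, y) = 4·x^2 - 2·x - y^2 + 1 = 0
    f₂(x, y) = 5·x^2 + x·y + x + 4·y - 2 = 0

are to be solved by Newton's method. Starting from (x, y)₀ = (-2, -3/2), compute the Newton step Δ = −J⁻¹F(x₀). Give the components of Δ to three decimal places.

(0.059, -5.897)

At (-2, -3/2): F = (18.750, 13.000).
Jacobian J = [[8·x - 2, -2·y], [10·x + y + 1, x + 4]].
At the point, J = [[-18.000, 3.000], [-20.500, 2.000]] (det J = 25.500).
Solving J·Δ = −F gives Δ = (0.059, -5.897).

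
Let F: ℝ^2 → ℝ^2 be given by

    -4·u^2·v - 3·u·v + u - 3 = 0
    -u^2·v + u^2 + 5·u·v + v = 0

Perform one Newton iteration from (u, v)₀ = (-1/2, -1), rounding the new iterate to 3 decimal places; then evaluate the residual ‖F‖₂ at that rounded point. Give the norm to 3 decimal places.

At (-1/2, -1): F = (-4.000, 2.000).
Jacobian J = [[-8·u·v - 3·v + 1, -4·u^2 - 3·u], [-2·u·v + 2·u + 5·v, -u^2 + 5·u + 1]].
At the point, J = [[0.000, 0.500], [-7.000, -1.750]] (det J = 3.500).
Solving J·Δ = −F gives Δ = (-1.714, 8.000).
Then the next iterate is (u, v)₁ = (-2.214, 7.000).
Re-evaluating at (-2.214, 7.000): F = (-95.97029, -99.90078), so ‖F‖₂ = 138.530.

138.530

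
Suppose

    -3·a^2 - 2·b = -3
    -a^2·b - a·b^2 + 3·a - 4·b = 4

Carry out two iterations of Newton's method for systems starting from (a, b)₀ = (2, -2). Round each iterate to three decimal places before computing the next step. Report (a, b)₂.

(-0.095, 2.152)

At (2, -2): F = (-5.000, 10.000).
Jacobian J = [[-6·a, -2], [-2·a·b - b^2 + 3, -a^2 - 2·a·b - 4]].
At the point, J = [[-12.000, -2.000], [7.000, 0.000]] (det J = 14.000).
Solving J·Δ = −F gives Δ = (-1.429, 6.071).
Then the next iterate is (a, b)₁ = (0.571, 4.071).
Round to (0.571, 4.071) and repeat: F = (-6.12012, -29.36152), J = [[-3.426, -2.000], [-18.22212, -8.97512]].
Δ = (-0.666, -1.919), so (a, b)₂ = (-0.095, 2.152).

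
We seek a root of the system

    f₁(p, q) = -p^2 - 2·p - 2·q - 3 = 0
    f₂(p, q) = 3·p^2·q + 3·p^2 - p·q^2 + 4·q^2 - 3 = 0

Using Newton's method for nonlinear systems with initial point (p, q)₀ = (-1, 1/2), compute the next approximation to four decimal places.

At (-1, 1/2): F = (-3.0000, 2.7500).
Jacobian J = [[-2·p - 2, -2], [6·p·q + 6·p - q^2, 3·p^2 - 2·p·q + 8·q]].
At the point, J = [[0.0000, -2.0000], [-9.2500, 8.0000]] (det J = -18.5000).
Solving J·Δ = −F gives Δ = (-1.0000, -1.5000).
Then the next iterate is (p, q)₁ = (-2.0000, -1.0000).

(-2.0000, -1.0000)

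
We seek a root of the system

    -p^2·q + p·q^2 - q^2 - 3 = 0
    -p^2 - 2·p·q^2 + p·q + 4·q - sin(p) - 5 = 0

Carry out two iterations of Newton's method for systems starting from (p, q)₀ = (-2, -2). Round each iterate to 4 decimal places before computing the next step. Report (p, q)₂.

(-2.8478, -1.6240)

At (-2, -2): F = (-7.0000, 3.909297).
Jacobian J = [[-2·p·q + q^2, -p^2 + 2·p·q - 2·q], [-2·p - 2·q^2 + q - cos(p), -4·p·q + p + 4]].
At the point, J = [[-4.0000, 8.0000], [-5.583853, -14.0000]] (det J = 100.670825).
Solving J·Δ = −F gives Δ = (-0.6628, 0.5436).
Then the next iterate is (p, q)₁ = (-2.6628, -1.4564).
Round to (-2.6628, -1.4564) and repeat: F = (-0.442559, -2.281159), J = [[-5.635103, 3.5785], [0.514550, -14.175208]].
Δ = (-0.1850, -0.1676), so (p, q)₂ = (-2.8478, -1.6240).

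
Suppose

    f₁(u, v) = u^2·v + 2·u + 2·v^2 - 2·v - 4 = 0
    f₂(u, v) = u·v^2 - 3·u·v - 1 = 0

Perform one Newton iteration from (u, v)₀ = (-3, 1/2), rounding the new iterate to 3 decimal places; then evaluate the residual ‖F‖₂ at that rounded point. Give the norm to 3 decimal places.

At (-3, 1/2): F = (-6.000, 2.750).
Jacobian J = [[2·u·v + 2, u^2 + 4·v - 2], [v^2 - 3·v, 2·u·v - 3·u]].
At the point, J = [[-1.000, 9.000], [-1.250, 6.000]] (det J = 5.250).
Solving J·Δ = −F gives Δ = (11.571, 1.952).
Then the next iterate is (u, v)₁ = (8.571, 2.452).
Re-evaluating at (8.571, 2.452): F = (200.39153, -12.51682), so ‖F‖₂ = 200.782.

200.782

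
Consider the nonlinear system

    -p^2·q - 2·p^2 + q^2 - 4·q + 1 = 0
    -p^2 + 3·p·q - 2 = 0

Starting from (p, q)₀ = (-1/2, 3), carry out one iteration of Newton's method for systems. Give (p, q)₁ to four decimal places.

At (-1/2, 3): F = (-3.2500, -6.7500).
Jacobian J = [[-2·p·q - 4·p, -p^2 + 2·q - 4], [-2·p + 3·q, 3·p]].
At the point, J = [[5.0000, 1.7500], [10.0000, -1.5000]] (det J = -25.0000).
Solving J·Δ = −F gives Δ = (0.6675, -0.0500).
Then the next iterate is (p, q)₁ = (0.1675, 2.9500).

(0.1675, 2.9500)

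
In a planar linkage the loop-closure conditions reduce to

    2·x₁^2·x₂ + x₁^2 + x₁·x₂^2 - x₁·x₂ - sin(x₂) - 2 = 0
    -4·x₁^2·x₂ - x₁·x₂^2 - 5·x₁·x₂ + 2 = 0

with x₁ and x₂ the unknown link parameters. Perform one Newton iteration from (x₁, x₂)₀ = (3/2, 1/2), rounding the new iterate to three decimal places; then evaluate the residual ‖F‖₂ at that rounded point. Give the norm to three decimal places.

At (3/2, 1/2): F = (1.64557, -6.625).
Jacobian J = [[4·x₁·x₂ + 2·x₁ + x₂^2 - x₂, 2·x₁^2 + 2·x₁·x₂ - x₁ - cos(x₂)], [-8·x₁·x₂ - x₂^2 - 5·x₂, -4·x₁^2 - 2·x₁·x₂ - 5·x₁]].
At the point, J = [[5.750, 3.62242], [-8.750, -18.000]] (det J = -71.80385).
Solving J·Δ = −F gives Δ = (-0.078, -0.330).
Then the next iterate is (x₁, x₂)₁ = (1.422, 0.170).
Re-evaluating at (1.422, 0.170): F = (0.33977, -0.62481), so ‖F‖₂ = 0.711.

0.711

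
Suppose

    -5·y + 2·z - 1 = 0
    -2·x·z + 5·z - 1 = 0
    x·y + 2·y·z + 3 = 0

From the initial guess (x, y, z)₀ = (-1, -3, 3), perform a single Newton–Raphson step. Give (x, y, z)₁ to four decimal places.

At (-1, -3, 3): F = (20.0000, 20.0000, -12.0000).
Jacobian J = [[0, -5, 2], [-2·z, 0, -2·x + 5], [y, x + 2·z, 2·y]].
At the point, J = [[0.0000, -5.0000, 2.0000], [-6.0000, 0.0000, 7.0000], [-3.0000, 5.0000, -6.0000]] (det J = 225.0000).
Solving J·Δ = −F gives Δ = (3.0222, 3.8933, -0.2667).
Then the next iterate is (x, y, z)₁ = (2.0222, 0.8933, 2.7333).

(2.0222, 0.8933, 2.7333)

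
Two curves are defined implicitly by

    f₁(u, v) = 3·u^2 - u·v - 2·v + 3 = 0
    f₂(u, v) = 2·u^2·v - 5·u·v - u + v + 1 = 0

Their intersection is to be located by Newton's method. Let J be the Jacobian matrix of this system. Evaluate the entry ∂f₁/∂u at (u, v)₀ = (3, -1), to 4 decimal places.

∂f₁/∂u = 6·u - v.
At (3, -1) this is 19.0000.

19.0000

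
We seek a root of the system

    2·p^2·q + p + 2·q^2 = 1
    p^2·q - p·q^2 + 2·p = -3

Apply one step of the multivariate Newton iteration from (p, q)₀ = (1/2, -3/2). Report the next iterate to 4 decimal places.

(1.9810, -1.4476)

At (1/2, -3/2): F = (3.2500, 2.5000).
Jacobian J = [[4·p·q + 1, 2·p^2 + 4·q], [2·p·q - q^2 + 2, p^2 - 2·p·q]].
At the point, J = [[-2.0000, -5.5000], [-1.7500, 1.7500]] (det J = -13.1250).
Solving J·Δ = −F gives Δ = (1.4810, 0.0524).
Then the next iterate is (p, q)₁ = (1.9810, -1.4476).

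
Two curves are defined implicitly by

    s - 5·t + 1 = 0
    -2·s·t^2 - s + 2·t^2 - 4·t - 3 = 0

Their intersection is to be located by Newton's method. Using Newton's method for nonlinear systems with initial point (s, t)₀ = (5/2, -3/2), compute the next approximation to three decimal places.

At (5/2, -3/2): F = (11.000, -6.250).
Jacobian J = [[1, -5], [-2·t^2 - 1, -4·s·t + 4·t - 4]].
At the point, J = [[1.000, -5.000], [-5.500, 5.000]] (det J = -22.500).
Solving J·Δ = −F gives Δ = (1.056, 2.411).
Then the next iterate is (s, t)₁ = (3.556, 0.911).

(3.556, 0.911)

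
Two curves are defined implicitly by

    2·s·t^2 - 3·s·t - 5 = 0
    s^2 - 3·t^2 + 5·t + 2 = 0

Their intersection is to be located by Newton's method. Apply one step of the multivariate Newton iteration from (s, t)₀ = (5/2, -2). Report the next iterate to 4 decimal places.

(2.1488, -1.0879)

At (5/2, -2): F = (30.0000, -13.7500).
Jacobian J = [[2·t^2 - 3·t, 4·s·t - 3·s], [2·s, -6·t + 5]].
At the point, J = [[14.0000, -27.5000], [5.0000, 17.0000]] (det J = 375.5000).
Solving J·Δ = −F gives Δ = (-0.3512, 0.9121).
Then the next iterate is (s, t)₁ = (2.1488, -1.0879).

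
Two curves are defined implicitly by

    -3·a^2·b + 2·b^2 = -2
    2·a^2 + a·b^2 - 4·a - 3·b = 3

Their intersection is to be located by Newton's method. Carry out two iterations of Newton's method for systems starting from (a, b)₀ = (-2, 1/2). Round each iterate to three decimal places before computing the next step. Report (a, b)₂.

(-1.118, 0.993)

At (-2, 1/2): F = (-3.500, 11.000).
Jacobian J = [[-6·a·b, -3·a^2 + 4·b], [4·a + b^2 - 4, 2·a·b - 3]].
At the point, J = [[6.000, -10.000], [-11.750, -5.000]] (det J = -147.500).
Solving J·Δ = −F gives Δ = (0.864, 0.169).
Then the next iterate is (a, b)₁ = (-1.136, 0.669).
Round to (-1.136, 0.669) and repeat: F = (0.30510, 1.60956), J = [[4.55990, -1.19549], [-8.09644, -4.51997]].
Δ = (0.018, 0.324), so (a, b)₂ = (-1.118, 0.993).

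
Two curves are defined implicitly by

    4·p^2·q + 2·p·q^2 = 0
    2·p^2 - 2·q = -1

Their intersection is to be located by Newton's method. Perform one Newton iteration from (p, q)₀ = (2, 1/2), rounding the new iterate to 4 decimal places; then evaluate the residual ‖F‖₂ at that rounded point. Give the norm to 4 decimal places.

3.0943

At (2, 1/2): F = (9.0000, 8.0000).
Jacobian J = [[8·p·q + 2·q^2, 4·p^2 + 4·p·q], [4·p, -2]].
At the point, J = [[8.5000, 20.0000], [8.0000, -2.0000]] (det J = -177.0000).
Solving J·Δ = −F gives Δ = (-1.0056, -0.0226).
Then the next iterate is (p, q)₁ = (0.9944, 0.4774).
Re-evaluating at (0.9944, 0.4774): F = (2.341541, 2.022863), so ‖F‖₂ = 3.0943.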